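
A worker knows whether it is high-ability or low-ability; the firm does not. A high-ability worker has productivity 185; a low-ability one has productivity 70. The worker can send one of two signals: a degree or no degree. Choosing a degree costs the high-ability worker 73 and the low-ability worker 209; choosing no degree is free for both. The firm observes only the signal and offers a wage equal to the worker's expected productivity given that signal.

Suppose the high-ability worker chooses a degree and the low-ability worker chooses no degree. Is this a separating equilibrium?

Under separation the firm infers type exactly: degree → high-ability (pays 185), no degree → low-ability (pays 70).
High-ability: degree gives 185 − 73 = 112; no degree gives 70 − 0 = 70. No deviation. ✓
Low-ability: no degree gives 70 − 0 = 70; degree gives 185 − 209 = -24. No deviation. ✓
Both incentive constraints hold.

Yes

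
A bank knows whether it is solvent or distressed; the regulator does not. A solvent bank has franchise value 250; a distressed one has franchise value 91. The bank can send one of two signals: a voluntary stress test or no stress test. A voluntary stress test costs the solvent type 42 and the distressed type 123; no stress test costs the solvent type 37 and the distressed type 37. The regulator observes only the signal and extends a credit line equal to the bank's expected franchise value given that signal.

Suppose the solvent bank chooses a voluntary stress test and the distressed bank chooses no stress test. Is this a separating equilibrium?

If types separate, stress test earns payment 250 and no stress test earns 91.
Solvent: stress test gives 250 − 42 = 208; no stress test gives 91 − 37 = 54. No deviation. ✓
Distressed: no stress test gives 91 − 37 = 54; stress test gives 250 − 123 = 127. Would deviate. ✗

No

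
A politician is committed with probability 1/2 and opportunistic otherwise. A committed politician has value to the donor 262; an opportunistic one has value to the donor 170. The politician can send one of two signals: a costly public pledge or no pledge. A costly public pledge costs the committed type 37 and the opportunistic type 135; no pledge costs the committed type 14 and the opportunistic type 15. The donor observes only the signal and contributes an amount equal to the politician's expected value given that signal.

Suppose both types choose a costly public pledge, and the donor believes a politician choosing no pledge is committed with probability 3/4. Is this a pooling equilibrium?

No

At the pooled signal (pledge) the donor holds the prior 1/2 and pays 1/2·262 + 1/2·170 = 216. Off-path (no pledge) belief 3/4 gives 3/4·262 + 1/4·170 = 239.
Committed: pledge gives 216 − 37 = 179; no pledge gives 239 − 14 = 225. Deviates. ✗
Opportunistic: pledge gives 216 − 135 = 81; no pledge gives 239 − 15 = 224. Deviates. ✗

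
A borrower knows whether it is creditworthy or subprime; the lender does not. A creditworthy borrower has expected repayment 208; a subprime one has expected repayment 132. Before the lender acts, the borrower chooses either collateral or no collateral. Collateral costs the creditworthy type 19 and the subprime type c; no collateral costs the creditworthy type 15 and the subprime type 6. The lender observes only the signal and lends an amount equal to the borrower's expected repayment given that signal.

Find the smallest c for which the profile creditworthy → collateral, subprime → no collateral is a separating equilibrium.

82

Under separation: collateral → creditworthy (pays 208); no collateral → subprime (pays 132).
Creditworthy: 208 − 19 = 189 ≥ 132 − 15 = 117. Holds regardless of c. ✓
Subprime: 132 − 6 ≥ 208 − c, so c ≥ 208 − 126 = 82.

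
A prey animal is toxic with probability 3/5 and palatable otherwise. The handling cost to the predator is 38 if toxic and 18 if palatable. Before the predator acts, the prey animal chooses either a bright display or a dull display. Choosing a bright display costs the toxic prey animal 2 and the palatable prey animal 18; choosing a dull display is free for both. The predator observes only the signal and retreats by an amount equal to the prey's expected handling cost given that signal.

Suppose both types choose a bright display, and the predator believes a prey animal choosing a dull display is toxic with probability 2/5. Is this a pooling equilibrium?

No

At the pooled signal (bright display) the predator holds the prior 3/5 and pays 3/5·38 + 2/5·18 = 30. Off-path (dull display) belief 2/5 gives 2/5·38 + 3/5·18 = 26.
Toxic: bright display gives 30 − 2 = 28; dull display gives 26 − 0 = 26. Stays. ✓
Palatable: bright display gives 30 − 18 = 12; dull display gives 26 − 0 = 26. Deviates. ✗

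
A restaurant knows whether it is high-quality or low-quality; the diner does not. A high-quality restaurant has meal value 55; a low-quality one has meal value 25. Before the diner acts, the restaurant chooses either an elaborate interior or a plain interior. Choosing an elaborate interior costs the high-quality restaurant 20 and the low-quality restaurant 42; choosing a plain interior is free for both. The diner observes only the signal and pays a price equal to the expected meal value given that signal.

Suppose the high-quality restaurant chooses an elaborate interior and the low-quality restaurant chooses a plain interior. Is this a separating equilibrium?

Under separation the diner infers type exactly: elaborate interior → high-quality (pays 55), plain interior → low-quality (pays 25).
High-quality: elaborate interior gives 55 − 20 = 35; plain interior gives 25 − 0 = 25. No deviation. ✓
Low-quality: plain interior gives 25 − 0 = 25; elaborate interior gives 55 − 42 = 13. No deviation. ✓
Both incentive constraints hold.

Yes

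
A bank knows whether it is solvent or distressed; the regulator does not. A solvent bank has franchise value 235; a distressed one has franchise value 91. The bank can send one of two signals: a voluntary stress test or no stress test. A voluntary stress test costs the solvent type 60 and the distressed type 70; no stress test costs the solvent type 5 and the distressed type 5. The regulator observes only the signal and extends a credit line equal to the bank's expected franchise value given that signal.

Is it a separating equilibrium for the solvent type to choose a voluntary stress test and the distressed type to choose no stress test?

Under separation the regulator infers type exactly: stress test → solvent (pays 235), no stress test → distressed (pays 91).
Solvent: stress test gives 235 − 60 = 175; no stress test gives 91 − 5 = 86. No deviation. ✓
Distressed: no stress test gives 91 − 5 = 86; stress test gives 235 − 70 = 165. Would deviate. ✗

No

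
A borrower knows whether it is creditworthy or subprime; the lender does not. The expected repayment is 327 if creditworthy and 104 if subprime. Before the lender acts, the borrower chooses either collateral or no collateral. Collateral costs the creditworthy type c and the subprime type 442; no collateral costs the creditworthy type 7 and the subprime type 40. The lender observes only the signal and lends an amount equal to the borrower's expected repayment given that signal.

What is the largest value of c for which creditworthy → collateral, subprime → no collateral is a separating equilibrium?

230

Under separation: collateral → creditworthy (pays 327); no collateral → subprime (pays 104).
Subprime: 104 − 40 = 64 ≥ 327 − 442 = -115. Holds regardless of c. ✓
Creditworthy: 327 − c ≥ 104 − 7, so c ≤ 327 − 97 = 230.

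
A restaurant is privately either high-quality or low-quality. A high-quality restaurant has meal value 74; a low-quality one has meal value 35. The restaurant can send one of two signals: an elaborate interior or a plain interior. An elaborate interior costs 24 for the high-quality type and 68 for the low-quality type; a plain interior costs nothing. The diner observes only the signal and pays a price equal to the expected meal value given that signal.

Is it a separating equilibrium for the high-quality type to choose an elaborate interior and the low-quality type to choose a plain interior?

Yes

If types separate, elaborate interior earns payment 74 and plain interior earns 35.
High-quality: elaborate interior gives 74 − 24 = 50; plain interior gives 35 − 0 = 35. No deviation. ✓
Low-quality: plain interior gives 35 − 0 = 35; elaborate interior gives 74 − 68 = 6. No deviation. ✓
Both incentive constraints hold.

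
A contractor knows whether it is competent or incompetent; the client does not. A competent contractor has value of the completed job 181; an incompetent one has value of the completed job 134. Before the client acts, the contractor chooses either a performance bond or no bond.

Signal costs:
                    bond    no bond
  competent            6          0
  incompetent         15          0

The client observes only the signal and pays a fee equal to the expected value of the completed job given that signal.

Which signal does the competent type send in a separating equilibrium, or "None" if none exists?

Try competent → bond, incompetent → no bond:
  If types separate, bond earns payment 181 and no bond earns 134.
  Competent: bond gives 181 − 6 = 175; no bond gives 134 − 0 = 134. No deviation. ✓
  Incompetent: no bond gives 134 − 0 = 134; bond gives 181 − 15 = 166. Would deviate. ✗
Try competent → no bond, incompetent → bond:
  If types separate, no bond earns payment 181 and bond earns 134.
  Competent: no bond gives 181 − 0 = 181; bond gives 134 − 6 = 128. No deviation. ✓
  Incompetent: bond gives 134 − 15 = 119; no bond gives 181 − 0 = 181. Would deviate. ✗
Neither assignment is incentive-compatible.

None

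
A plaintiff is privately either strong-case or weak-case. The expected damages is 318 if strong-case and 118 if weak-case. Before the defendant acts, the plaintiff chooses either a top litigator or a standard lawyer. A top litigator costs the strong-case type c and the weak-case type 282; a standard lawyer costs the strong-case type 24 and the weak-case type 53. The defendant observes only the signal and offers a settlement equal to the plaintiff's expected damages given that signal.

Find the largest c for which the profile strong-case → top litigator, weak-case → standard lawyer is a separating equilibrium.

224

Under separation: top litigator → strong-case (pays 318); standard lawyer → weak-case (pays 118).
Weak-case: 118 − 53 = 65 ≥ 318 − 282 = 36. Holds regardless of c. ✓
Strong-case: 318 − c ≥ 118 − 24, so c ≤ 318 − 94 = 224.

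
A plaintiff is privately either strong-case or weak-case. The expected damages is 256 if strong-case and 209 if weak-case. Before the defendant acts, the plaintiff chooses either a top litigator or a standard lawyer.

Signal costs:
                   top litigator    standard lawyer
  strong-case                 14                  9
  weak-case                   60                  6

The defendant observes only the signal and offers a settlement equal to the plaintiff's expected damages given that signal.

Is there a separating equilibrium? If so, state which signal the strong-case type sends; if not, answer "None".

top litigator

Try strong-case → top litigator, weak-case → standard lawyer:
  Under separation the defendant infers type exactly: top litigator → strong-case (pays 256), standard lawyer → weak-case (pays 209).
  Strong-case: top litigator gives 256 − 14 = 242; standard lawyer gives 209 − 9 = 200. No deviation. ✓
  Weak-case: standard lawyer gives 209 − 6 = 203; top litigator gives 256 − 60 = 196. No deviation. ✓
Both hold — the strong-case type sends top litigator.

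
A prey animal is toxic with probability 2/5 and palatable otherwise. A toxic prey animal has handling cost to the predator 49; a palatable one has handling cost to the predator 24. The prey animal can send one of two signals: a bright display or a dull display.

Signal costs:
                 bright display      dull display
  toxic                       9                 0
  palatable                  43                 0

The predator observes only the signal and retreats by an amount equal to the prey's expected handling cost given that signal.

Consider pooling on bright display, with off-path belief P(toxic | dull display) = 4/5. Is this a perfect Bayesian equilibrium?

No

On the equilibrium path (bright display) the predator holds the prior 2/5 and pays 2/5·49 + 3/5·24 = 34. Off-path (dull display) belief 4/5 gives 4/5·49 + 1/5·24 = 44.
Toxic: bright display gives 34 − 9 = 25; dull display gives 44 − 0 = 44. Deviates. ✗
Palatable: bright display gives 34 − 43 = -9; dull display gives 44 − 0 = 44. Deviates. ✗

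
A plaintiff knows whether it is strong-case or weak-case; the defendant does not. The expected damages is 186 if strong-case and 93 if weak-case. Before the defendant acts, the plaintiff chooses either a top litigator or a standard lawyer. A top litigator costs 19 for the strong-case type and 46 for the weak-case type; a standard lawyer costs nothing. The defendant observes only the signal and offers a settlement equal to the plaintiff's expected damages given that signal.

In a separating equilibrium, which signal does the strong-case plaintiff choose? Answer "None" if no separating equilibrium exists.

Try strong-case → top litigator, weak-case → standard lawyer:
  If types separate, top litigator earns payment 186 and standard lawyer earns 93.
  Strong-case: top litigator gives 186 − 19 = 167; standard lawyer gives 93 − 0 = 93. No deviation. ✓
  Weak-case: standard lawyer gives 93 − 0 = 93; top litigator gives 186 − 46 = 140. Would deviate. ✗
Try strong-case → standard lawyer, weak-case → top litigator:
  If types separate, standard lawyer earns payment 186 and top litigator earns 93.
  Strong-case: standard lawyer gives 186 − 0 = 186; top litigator gives 93 − 19 = 74. No deviation. ✓
  Weak-case: top litigator gives 93 − 46 = 47; standard lawyer gives 186 − 0 = 186. Would deviate. ✗
Neither assignment is incentive-compatible.

None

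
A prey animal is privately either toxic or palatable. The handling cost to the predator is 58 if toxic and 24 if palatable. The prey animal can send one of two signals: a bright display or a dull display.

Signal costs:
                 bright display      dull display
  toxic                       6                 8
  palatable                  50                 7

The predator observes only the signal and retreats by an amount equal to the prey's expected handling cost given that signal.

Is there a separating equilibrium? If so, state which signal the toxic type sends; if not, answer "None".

Try toxic → bright display, palatable → dull display:
  If types separate, bright display earns payment 58 and dull display earns 24.
  Toxic: bright display gives 58 − 6 = 52; dull display gives 24 − 8 = 16. No deviation. ✓
  Palatable: dull display gives 24 − 7 = 17; bright display gives 58 − 50 = 8. No deviation. ✓
Both hold — the toxic type sends bright display.

bright display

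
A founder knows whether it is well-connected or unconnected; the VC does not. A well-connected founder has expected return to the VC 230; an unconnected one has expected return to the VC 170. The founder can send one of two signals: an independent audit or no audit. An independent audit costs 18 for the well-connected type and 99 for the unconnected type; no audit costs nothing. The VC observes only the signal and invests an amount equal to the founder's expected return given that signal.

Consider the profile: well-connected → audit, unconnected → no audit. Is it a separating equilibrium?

Yes

If types separate, audit earns payment 230 and no audit earns 170.
Well-connected: audit gives 230 − 18 = 212; no audit gives 170 − 0 = 170. No deviation. ✓
Unconnected: no audit gives 170 − 0 = 170; audit gives 230 − 99 = 131. No deviation. ✓
Both incentive constraints hold.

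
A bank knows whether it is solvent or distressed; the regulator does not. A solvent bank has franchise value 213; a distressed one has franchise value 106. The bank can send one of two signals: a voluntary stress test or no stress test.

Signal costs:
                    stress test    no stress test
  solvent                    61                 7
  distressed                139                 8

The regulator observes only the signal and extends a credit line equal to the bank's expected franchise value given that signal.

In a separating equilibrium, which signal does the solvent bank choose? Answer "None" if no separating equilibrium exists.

Try solvent → stress test, distressed → no stress test:
  If types separate, stress test earns payment 213 and no stress test earns 106.
  Solvent: stress test gives 213 − 61 = 152; no stress test gives 106 − 7 = 99. No deviation. ✓
  Distressed: no stress test gives 106 − 8 = 98; stress test gives 213 − 139 = 74. No deviation. ✓
Both hold — the solvent type sends stress test.

stress test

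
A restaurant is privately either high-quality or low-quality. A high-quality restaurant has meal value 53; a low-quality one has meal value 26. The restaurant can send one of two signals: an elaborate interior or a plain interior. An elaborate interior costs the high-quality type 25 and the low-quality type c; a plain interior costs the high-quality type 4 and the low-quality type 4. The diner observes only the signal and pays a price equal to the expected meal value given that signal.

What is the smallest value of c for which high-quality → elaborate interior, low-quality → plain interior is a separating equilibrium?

31

Under separation: elaborate interior → high-quality (pays 53); plain interior → low-quality (pays 26).
High-quality: 53 − 25 = 28 ≥ 26 − 4 = 22. Holds regardless of c. ✓
Low-quality: 26 − 4 ≥ 53 − c, so c ≥ 53 − 22 = 31.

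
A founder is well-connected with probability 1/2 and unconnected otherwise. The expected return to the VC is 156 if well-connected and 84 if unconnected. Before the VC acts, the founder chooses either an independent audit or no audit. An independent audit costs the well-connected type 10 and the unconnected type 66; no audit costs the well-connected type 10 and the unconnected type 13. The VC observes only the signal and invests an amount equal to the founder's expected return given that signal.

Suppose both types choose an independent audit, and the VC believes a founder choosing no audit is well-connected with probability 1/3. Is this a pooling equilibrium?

On the equilibrium path (audit) the VC holds the prior 1/2 and pays 1/2·156 + 1/2·84 = 120. Off-path (no audit) belief 1/3 gives 1/3·156 + 2/3·84 = 108.
Well-connected: audit gives 120 − 10 = 110; no audit gives 108 − 10 = 98. Stays. ✓
Unconnected: audit gives 120 − 66 = 54; no audit gives 108 − 13 = 95. Deviates. ✗

No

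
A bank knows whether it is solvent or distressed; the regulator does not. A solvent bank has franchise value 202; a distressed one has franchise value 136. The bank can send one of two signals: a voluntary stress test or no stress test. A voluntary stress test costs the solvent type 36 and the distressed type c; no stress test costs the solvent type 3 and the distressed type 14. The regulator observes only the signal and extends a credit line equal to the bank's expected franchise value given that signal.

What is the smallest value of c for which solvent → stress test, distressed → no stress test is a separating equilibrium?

80

Under separation: stress test → solvent (pays 202); no stress test → distressed (pays 136).
Solvent: 202 − 36 = 166 ≥ 136 − 3 = 133. Holds regardless of c. ✓
Distressed: 136 − 14 ≥ 202 − c, so c ≥ 202 − 122 = 80.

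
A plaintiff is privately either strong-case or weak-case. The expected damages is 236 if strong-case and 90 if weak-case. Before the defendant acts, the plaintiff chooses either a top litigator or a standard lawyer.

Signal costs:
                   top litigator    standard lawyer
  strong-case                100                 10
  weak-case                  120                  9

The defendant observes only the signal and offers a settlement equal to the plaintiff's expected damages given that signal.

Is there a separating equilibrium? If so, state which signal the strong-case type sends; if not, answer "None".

None

Try strong-case → top litigator, weak-case → standard lawyer:
  If types separate, top litigator earns payment 236 and standard lawyer earns 90.
  Strong-case: top litigator gives 236 − 100 = 136; standard lawyer gives 90 − 10 = 80. No deviation. ✓
  Weak-case: standard lawyer gives 90 − 9 = 81; top litigator gives 236 − 120 = 116. Would deviate. ✗
Try strong-case → standard lawyer, weak-case → top litigator:
  If types separate, standard lawyer earns payment 236 and top litigator earns 90.
  Strong-case: standard lawyer gives 236 − 10 = 226; top litigator gives 90 − 100 = -10. No deviation. ✓
  Weak-case: top litigator gives 90 − 120 = -30; standard lawyer gives 236 − 9 = 227. Would deviate. ✗
Neither assignment is incentive-compatible.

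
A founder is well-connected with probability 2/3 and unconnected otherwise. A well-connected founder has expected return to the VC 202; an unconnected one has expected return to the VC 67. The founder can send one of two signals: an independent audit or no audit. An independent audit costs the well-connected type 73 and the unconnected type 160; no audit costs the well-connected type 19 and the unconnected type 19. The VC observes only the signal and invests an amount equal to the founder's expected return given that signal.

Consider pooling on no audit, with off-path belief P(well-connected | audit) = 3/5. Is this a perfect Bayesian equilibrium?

Yes

On the equilibrium path (no audit) the VC holds the prior 2/3 and pays 2/3·202 + 1/3·67 = 157. Off-path (audit) belief 3/5 gives 3/5·202 + 2/5·67 = 148.
Well-connected: no audit gives 157 − 19 = 138; audit gives 148 − 73 = 75. Stays. ✓
Unconnected: no audit gives 157 − 19 = 138; audit gives 148 − 160 = -12. Stays. ✓
Beliefs are Bayes-consistent on-path and both types best-respond.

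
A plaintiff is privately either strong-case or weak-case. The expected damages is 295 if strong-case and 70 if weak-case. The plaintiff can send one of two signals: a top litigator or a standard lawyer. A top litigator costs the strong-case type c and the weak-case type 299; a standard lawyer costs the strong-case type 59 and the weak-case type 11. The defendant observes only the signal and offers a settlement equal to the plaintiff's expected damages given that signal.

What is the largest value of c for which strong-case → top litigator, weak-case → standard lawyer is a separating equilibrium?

Under separation: top litigator → strong-case (pays 295); standard lawyer → weak-case (pays 70).
Weak-case: 70 − 11 = 59 ≥ 295 − 299 = -4. Holds regardless of c. ✓
Strong-case: 295 − c ≥ 70 − 59, so c ≤ 295 − 11 = 284.

284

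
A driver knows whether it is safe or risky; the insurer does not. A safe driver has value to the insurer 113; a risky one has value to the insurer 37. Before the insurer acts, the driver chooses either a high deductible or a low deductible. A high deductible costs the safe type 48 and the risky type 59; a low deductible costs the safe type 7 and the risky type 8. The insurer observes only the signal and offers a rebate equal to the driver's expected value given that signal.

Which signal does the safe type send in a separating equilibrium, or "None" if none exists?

None

Try safe → high deductible, risky → low deductible:
  If types separate, high deductible earns payment 113 and low deductible earns 37.
  Safe: high deductible gives 113 − 48 = 65; low deductible gives 37 − 7 = 30. No deviation. ✓
  Risky: low deductible gives 37 − 8 = 29; high deductible gives 113 − 59 = 54. Would deviate. ✗
Try safe → low deductible, risky → high deductible:
  If types separate, low deductible earns payment 113 and high deductible earns 37.
  Safe: low deductible gives 113 − 7 = 106; high deductible gives 37 − 48 = -11. No deviation. ✓
  Risky: high deductible gives 37 − 59 = -22; low deductible gives 113 − 8 = 105. Would deviate. ✗
Neither assignment is incentive-compatible.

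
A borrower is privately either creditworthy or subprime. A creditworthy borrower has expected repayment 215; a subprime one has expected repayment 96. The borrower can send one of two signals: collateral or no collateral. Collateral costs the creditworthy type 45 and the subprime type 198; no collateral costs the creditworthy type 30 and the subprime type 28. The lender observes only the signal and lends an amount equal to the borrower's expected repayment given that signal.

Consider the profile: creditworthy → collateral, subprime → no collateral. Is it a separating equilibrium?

If types separate, collateral earns payment 215 and no collateral earns 96.
Creditworthy: collateral gives 215 − 45 = 170; no collateral gives 96 − 30 = 66. No deviation. ✓
Subprime: no collateral gives 96 − 28 = 68; collateral gives 215 − 198 = 17. No deviation. ✓
Both incentive constraints hold.

Yes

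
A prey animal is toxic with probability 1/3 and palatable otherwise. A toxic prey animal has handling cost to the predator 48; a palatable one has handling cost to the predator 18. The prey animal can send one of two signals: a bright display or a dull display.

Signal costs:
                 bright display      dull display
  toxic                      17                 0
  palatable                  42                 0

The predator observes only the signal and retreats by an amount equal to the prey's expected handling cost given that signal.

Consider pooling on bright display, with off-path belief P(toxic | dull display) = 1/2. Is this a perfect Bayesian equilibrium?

No

On the equilibrium path (bright display) the predator holds the prior 1/3 and pays 1/3·48 + 2/3·18 = 28. Off-path (dull display) belief 1/2 gives 1/2·48 + 1/2·18 = 33.
Toxic: bright display gives 28 − 17 = 11; dull display gives 33 − 0 = 33. Deviates. ✗
Palatable: bright display gives 28 − 42 = -14; dull display gives 33 − 0 = 33. Deviates. ✗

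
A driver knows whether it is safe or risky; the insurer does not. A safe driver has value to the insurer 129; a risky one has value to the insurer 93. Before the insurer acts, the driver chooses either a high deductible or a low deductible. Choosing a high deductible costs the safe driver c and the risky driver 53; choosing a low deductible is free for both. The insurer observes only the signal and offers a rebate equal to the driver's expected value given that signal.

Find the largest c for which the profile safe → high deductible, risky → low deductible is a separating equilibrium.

36

Under separation: high deductible → safe (pays 129); low deductible → risky (pays 93).
Risky: 93 − 0 = 93 ≥ 129 − 53 = 76. Holds regardless of c. ✓
Safe: 129 − c ≥ 93 − 0, so c ≤ 129 − 93 = 36.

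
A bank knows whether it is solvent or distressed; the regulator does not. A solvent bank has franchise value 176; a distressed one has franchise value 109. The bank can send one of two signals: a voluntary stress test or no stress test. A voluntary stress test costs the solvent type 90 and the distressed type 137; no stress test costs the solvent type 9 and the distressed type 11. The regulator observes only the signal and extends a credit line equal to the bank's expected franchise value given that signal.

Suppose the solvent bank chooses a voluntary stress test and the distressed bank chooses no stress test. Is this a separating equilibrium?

If types separate, stress test earns payment 176 and no stress test earns 109.
Solvent: stress test gives 176 − 90 = 86; no stress test gives 109 − 9 = 100. Would deviate. ✗
Distressed: no stress test gives 109 − 11 = 98; stress test gives 176 − 137 = 39. No deviation. ✓

No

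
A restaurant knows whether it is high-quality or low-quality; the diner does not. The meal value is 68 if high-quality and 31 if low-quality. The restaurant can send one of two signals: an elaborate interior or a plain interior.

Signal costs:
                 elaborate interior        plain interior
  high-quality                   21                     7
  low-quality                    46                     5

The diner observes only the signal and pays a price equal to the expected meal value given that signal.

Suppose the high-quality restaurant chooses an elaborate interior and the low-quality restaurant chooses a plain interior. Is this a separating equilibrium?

Yes

If types separate, elaborate interior earns payment 68 and plain interior earns 31.
High-quality: elaborate interior gives 68 − 21 = 47; plain interior gives 31 − 7 = 24. No deviation. ✓
Low-quality: plain interior gives 31 − 5 = 26; elaborate interior gives 68 − 46 = 22. No deviation. ✓
Neither type gains from mimicking the other.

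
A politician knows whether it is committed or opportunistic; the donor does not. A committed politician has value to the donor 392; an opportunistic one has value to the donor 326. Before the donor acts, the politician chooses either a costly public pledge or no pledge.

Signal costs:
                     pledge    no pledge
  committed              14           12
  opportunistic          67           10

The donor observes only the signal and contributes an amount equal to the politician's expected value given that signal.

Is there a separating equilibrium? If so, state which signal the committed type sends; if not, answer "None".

None

Try committed → pledge, opportunistic → no pledge:
  Under separation the donor infers type exactly: pledge → committed (pays 392), no pledge → opportunistic (pays 326).
  Committed: pledge gives 392 − 14 = 378; no pledge gives 326 − 12 = 314. No deviation. ✓
  Opportunistic: no pledge gives 326 − 10 = 316; pledge gives 392 − 67 = 325. Would deviate. ✗
Try committed → no pledge, opportunistic → pledge:
  Under separation the donor infers type exactly: no pledge → committed (pays 392), pledge → opportunistic (pays 326).
  Committed: no pledge gives 392 − 12 = 380; pledge gives 326 − 14 = 312. No deviation. ✓
  Opportunistic: pledge gives 326 − 67 = 259; no pledge gives 392 − 10 = 382. Would deviate. ✗
Neither assignment is incentive-compatible.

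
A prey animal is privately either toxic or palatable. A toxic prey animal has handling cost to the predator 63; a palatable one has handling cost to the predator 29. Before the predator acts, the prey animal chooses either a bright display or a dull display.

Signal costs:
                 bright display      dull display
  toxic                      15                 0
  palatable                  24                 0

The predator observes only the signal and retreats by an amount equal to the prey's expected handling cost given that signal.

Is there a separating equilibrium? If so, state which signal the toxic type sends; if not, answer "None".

Try toxic → bright display, palatable → dull display:
  If types separate, bright display earns payment 63 and dull display earns 29.
  Toxic: bright display gives 63 − 15 = 48; dull display gives 29 − 0 = 29. No deviation. ✓
  Palatable: dull display gives 29 − 0 = 29; bright display gives 63 − 24 = 39. Would deviate. ✗
Try toxic → dull display, palatable → bright display:
  If types separate, dull display earns payment 63 and bright display earns 29.
  Toxic: dull display gives 63 − 0 = 63; bright display gives 29 − 15 = 14. No deviation. ✓
  Palatable: bright display gives 29 − 24 = 5; dull display gives 63 − 0 = 63. Would deviate. ✗
Neither assignment is incentive-compatible.

None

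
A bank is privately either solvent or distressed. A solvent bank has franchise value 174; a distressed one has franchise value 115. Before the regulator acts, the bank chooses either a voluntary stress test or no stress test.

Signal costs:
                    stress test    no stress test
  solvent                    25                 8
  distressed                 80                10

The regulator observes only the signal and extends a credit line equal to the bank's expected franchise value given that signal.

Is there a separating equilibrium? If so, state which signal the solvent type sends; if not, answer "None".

Try solvent → stress test, distressed → no stress test:
  Under separation the regulator infers type exactly: stress test → solvent (pays 174), no stress test → distressed (pays 115).
  Solvent: stress test gives 174 − 25 = 149; no stress test gives 115 − 8 = 107. No deviation. ✓
  Distressed: no stress test gives 115 − 10 = 105; stress test gives 174 − 80 = 94. No deviation. ✓
Both hold — the solvent type sends stress test.

stress test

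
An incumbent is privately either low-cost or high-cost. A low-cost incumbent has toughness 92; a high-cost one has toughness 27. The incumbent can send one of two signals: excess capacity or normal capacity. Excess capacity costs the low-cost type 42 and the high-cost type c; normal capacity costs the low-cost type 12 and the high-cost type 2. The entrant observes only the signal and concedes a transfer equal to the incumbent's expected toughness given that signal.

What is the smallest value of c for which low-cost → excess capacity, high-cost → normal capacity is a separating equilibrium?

67

Under separation: excess capacity → low-cost (pays 92); normal capacity → high-cost (pays 27).
Low-cost: 92 − 42 = 50 ≥ 27 − 12 = 15. Holds regardless of c. ✓
High-cost: 27 − 2 ≥ 92 − c, so c ≥ 92 − 25 = 67.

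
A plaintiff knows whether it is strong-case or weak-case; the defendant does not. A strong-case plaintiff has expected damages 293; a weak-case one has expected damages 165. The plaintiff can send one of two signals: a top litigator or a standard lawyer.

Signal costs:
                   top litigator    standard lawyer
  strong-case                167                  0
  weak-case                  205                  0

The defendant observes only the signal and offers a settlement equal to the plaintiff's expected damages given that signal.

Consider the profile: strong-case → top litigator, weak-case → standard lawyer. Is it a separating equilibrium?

No

If types separate, top litigator earns payment 293 and standard lawyer earns 165.
Strong-case: top litigator gives 293 − 167 = 126; standard lawyer gives 165 − 0 = 165. Would deviate. ✗
Weak-case: standard lawyer gives 165 − 0 = 165; top litigator gives 293 − 205 = 88. No deviation. ✓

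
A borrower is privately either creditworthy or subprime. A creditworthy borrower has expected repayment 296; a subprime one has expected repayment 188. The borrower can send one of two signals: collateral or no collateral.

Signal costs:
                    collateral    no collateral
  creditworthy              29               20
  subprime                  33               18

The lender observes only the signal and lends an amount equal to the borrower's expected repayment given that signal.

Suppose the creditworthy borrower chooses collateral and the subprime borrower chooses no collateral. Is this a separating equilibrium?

No

If types separate, collateral earns payment 296 and no collateral earns 188.
Creditworthy: collateral gives 296 − 29 = 267; no collateral gives 188 − 20 = 168. No deviation. ✓
Subprime: no collateral gives 188 − 18 = 170; collateral gives 296 − 33 = 263. Would deviate. ✗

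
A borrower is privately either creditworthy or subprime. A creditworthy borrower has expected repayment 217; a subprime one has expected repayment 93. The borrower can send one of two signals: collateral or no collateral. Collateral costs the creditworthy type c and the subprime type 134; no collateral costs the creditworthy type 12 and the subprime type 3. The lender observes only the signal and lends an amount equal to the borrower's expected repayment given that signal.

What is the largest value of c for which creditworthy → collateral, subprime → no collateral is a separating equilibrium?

136

Under separation: collateral → creditworthy (pays 217); no collateral → subprime (pays 93).
Subprime: 93 − 3 = 90 ≥ 217 − 134 = 83. Holds regardless of c. ✓
Creditworthy: 217 − c ≥ 93 − 12, so c ≤ 217 − 81 = 136.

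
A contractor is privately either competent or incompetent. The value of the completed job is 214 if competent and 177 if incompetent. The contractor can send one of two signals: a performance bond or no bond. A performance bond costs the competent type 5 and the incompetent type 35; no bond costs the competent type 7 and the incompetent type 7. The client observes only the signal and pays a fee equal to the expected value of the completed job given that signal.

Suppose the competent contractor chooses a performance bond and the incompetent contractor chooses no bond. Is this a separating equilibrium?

No

Under separation the client infers type exactly: bond → competent (pays 214), no bond → incompetent (pays 177).
Competent: bond gives 214 − 5 = 209; no bond gives 177 − 7 = 170. No deviation. ✓
Incompetent: no bond gives 177 − 7 = 170; bond gives 214 − 35 = 179. Would deviate. ✗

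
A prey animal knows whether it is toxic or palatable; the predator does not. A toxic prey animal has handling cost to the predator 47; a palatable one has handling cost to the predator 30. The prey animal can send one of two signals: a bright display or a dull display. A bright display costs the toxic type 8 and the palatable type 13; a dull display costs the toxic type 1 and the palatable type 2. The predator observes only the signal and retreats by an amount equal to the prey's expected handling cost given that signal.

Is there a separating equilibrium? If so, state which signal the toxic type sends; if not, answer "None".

Try toxic → bright display, palatable → dull display:
  Under separation the predator infers type exactly: bright display → toxic (pays 47), dull display → palatable (pays 30).
  Toxic: bright display gives 47 − 8 = 39; dull display gives 30 − 1 = 29. No deviation. ✓
  Palatable: dull display gives 30 − 2 = 28; bright display gives 47 − 13 = 34. Would deviate. ✗
Try toxic → dull display, palatable → bright display:
  Under separation the predator infers type exactly: dull display → toxic (pays 47), bright display → palatable (pays 30).
  Toxic: dull display gives 47 − 1 = 46; bright display gives 30 − 8 = 22. No deviation. ✓
  Palatable: bright display gives 30 − 13 = 17; dull display gives 47 − 2 = 45. Would deviate. ✗
Neither assignment is incentive-compatible.

None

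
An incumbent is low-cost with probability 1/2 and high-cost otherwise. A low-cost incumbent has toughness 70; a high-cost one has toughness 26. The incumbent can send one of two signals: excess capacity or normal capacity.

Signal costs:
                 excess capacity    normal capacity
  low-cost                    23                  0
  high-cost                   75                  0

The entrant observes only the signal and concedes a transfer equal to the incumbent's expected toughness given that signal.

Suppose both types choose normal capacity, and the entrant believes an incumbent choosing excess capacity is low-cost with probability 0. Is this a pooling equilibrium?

Yes

At the pooled signal (normal capacity) the entrant holds the prior 1/2 and pays 1/2·70 + 1/2·26 = 48. Off-path (excess capacity) belief 0 gives 0·70 + 1·26 = 26.
Low-cost: normal capacity gives 48 − 0 = 48; excess capacity gives 26 − 23 = 3. Stays. ✓
High-cost: normal capacity gives 48 − 0 = 48; excess capacity gives 26 − 75 = -49. Stays. ✓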